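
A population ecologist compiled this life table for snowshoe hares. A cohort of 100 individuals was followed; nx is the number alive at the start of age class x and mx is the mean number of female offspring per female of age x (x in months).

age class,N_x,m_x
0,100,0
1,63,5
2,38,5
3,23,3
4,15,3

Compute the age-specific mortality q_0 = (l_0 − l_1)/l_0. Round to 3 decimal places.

lx = nx/n0 = nx/100: 1, 0.63, 0.38, 0.23, 0.15
q_0 = (l_0 − l_1) / l_0 = (1 − 0.63) / 1
     = 0.37 / 1 = 0.37 → 0.370

0.370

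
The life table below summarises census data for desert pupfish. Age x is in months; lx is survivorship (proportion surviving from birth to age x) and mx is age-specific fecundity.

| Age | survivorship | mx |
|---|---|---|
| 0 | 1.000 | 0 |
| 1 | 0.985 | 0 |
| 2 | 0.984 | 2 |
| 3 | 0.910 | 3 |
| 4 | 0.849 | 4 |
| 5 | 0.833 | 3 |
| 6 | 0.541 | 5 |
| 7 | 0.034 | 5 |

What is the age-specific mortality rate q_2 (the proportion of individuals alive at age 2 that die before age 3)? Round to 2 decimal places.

q_2 = (l_2 − l_3) / l_2 = (0.984 − 0.91) / 0.984
     = 0.074 / 0.984 = 0.075203… → 0.08

0.08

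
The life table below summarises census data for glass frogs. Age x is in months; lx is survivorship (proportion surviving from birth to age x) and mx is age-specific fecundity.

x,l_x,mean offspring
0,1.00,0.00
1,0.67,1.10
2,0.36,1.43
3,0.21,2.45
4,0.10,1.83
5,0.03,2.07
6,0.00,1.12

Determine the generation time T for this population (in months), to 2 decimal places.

2.16

lx·mx: 0, 0.737, 0.5148, 0.5145, 0.183, 0.0621, 0 → R0 = 2.0114
x·lx·mx: 0, 0.737, 1.0296, 1.5435, 0.732, 0.3105, 0 → Σ = 4.3526
T = 4.3526 / 2.0114 = 2.163965… → 2.16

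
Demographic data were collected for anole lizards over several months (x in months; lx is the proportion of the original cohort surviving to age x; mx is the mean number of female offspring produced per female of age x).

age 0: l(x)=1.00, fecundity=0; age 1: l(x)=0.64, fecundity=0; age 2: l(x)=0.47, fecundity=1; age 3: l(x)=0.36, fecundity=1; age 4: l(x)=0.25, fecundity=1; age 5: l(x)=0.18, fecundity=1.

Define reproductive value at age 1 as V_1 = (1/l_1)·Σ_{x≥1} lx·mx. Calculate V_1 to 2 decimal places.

lx·mx for x ≥ 1: 0, 0.47, 0.36, 0.25, 0.18 → sum = 1.26
V_1 = 1.26 / l_1 = 1.26 / 0.64 = 1.96875 → 1.97

1.97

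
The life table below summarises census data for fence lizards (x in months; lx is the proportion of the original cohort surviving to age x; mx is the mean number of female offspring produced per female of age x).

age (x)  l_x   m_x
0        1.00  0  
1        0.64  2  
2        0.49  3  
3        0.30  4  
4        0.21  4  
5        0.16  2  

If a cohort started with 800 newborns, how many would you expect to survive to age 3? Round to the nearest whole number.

240

Expected survivors = N0 · l_3 = 800 × 0.30 = 240 → 240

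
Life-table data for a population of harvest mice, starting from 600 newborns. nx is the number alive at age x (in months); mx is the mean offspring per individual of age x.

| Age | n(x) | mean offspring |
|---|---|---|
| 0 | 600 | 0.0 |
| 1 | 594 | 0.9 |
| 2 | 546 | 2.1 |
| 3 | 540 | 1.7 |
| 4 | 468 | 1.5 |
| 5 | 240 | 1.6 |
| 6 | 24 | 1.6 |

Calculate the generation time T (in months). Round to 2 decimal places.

2.83

lx = nx/n0 = nx/600: 1, 0.99, 0.91, 0.9, 0.78, 0.4, 0.04
lx·mx: 0, 0.891, 1.911, 1.53, 1.17, 0.64, 0.064 → R0 = 6.206
x·lx·mx: 0, 0.891, 3.822, 4.59, 4.68, 3.2, 0.384 → Σ = 17.567
T = 17.567 / 6.206 = 2.830648… → 2.83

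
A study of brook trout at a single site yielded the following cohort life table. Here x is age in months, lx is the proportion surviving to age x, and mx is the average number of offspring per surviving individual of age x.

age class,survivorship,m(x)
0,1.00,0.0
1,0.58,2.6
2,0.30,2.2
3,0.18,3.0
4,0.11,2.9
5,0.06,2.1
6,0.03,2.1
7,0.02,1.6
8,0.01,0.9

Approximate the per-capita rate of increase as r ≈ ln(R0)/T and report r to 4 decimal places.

0.5472

R0 = Σ lx·mx = 0 + 1.508 + 0.66 + 0.54 + 0.319 + 0.126 + 0.063 + 0.032 + 0.009 = 3.257
Σ x·lx·mx = 7.028; T = 7.028/3.257 = 2.15781…
r ≈ ln(R0)/T = ln(3.257)/2.15781… = 0.547224… → 0.5472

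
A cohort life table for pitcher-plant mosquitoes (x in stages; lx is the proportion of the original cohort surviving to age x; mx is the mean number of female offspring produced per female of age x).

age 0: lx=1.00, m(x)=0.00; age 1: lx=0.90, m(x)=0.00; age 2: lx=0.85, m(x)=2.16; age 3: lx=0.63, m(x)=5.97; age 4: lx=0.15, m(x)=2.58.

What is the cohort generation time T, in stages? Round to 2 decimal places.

2.76

lx·mx: 0, 0, 1.836, 3.7611, 0.387 → R0 = 5.9841
x·lx·mx: 0, 0, 3.672, 11.2833, 1.548 → Σ = 16.5033
T = 16.5033 / 5.9841 = 2.757858… → 2.76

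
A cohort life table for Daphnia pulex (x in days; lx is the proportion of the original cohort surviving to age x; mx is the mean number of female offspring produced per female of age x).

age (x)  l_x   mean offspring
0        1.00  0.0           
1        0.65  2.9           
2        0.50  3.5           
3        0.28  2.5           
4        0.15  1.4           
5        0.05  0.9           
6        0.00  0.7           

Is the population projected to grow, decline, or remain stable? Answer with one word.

R0 = Σ lx·mx = 0 + 1.885 + 1.75 + 0.7 + 0.21 + 0.045 + 0 = 4.59
R0 > 1, so the population is growing.

growing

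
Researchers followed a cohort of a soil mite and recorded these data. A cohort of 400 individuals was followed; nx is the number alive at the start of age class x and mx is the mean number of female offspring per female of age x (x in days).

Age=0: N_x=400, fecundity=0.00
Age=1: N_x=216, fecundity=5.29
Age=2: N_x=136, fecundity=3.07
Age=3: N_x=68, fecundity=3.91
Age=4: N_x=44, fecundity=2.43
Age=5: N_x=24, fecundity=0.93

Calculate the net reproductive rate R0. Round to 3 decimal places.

4.888

lx = nx/n0 = nx/400: 1, 0.54, 0.34, 0.17, 0.11, 0.06
lx·mx by age: 0, 2.8566, 1.0438, 0.6647, 0.2673, 0.0558
R0 = Σ lx·mx = 4.8882 → 4.888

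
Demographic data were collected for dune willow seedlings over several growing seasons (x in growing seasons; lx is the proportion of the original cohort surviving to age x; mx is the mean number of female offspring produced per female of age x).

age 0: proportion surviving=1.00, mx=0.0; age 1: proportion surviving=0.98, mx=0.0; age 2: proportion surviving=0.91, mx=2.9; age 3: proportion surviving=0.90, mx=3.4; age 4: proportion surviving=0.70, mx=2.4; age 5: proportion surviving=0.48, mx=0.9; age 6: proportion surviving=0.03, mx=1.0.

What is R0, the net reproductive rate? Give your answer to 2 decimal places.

7.84

lx·mx by age: 0, 0, 2.639, 3.06, 1.68, 0.432, 0.03
R0 = Σ lx·mx = 7.841 → 7.84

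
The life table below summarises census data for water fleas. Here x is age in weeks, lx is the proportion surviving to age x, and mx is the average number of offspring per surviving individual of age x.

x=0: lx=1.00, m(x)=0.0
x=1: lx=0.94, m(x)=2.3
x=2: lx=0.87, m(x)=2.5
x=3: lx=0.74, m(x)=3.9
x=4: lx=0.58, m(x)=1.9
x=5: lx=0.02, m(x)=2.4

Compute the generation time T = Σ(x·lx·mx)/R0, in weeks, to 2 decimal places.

2.37

lx·mx: 0, 2.162, 2.175, 2.886, 1.102, 0.048 → R0 = 8.373
x·lx·mx: 0, 2.162, 4.35, 8.658, 4.408, 0.24 → Σ = 19.818
T = 19.818 / 8.373 = 2.366894… → 2.37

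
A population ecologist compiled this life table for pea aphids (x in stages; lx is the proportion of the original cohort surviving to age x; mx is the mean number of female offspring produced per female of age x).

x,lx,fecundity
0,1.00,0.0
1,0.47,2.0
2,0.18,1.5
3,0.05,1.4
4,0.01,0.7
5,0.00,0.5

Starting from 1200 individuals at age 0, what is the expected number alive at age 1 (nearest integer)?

564

Expected survivors = N0 · l_1 = 1200 × 0.47 = 564 → 564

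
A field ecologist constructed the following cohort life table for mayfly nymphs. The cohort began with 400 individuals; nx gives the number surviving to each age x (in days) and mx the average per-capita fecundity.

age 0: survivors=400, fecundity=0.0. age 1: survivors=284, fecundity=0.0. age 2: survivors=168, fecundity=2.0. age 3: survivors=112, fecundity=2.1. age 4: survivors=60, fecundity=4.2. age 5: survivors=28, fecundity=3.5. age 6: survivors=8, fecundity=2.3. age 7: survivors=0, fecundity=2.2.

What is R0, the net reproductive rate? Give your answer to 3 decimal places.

lx = nx/n0 = nx/400: 1, 0.71, 0.42, 0.28, 0.15, 0.07, 0.02, 0
lx·mx by age: 0, 0, 0.84, 0.588, 0.63, 0.245, 0.046, 0
R0 = Σ lx·mx = 2.349 → 2.349

2.349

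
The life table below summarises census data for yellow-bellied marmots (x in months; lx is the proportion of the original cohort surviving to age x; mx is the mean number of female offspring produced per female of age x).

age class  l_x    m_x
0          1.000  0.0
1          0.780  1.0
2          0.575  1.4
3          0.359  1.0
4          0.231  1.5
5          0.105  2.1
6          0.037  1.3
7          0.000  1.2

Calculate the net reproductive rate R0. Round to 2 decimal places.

lx·mx by age: 0, 0.78, 0.805, 0.359, 0.3465, 0.2205, 0.0481, 0
R0 = Σ lx·mx = 2.5591 → 2.56

2.56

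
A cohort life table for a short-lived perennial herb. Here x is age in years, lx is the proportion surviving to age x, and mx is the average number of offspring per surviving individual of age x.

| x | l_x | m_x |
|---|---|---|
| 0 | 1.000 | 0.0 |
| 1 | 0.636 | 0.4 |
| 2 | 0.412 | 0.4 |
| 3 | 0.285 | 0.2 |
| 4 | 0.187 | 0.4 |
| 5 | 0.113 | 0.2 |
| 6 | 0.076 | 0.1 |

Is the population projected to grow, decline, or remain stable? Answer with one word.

declining

R0 = Σ lx·mx = 0 + 0.2544 + 0.1648 + 0.057 + 0.0748 + 0.0226 + 0.0076 = 0.5812
R0 < 1, so the population is declining.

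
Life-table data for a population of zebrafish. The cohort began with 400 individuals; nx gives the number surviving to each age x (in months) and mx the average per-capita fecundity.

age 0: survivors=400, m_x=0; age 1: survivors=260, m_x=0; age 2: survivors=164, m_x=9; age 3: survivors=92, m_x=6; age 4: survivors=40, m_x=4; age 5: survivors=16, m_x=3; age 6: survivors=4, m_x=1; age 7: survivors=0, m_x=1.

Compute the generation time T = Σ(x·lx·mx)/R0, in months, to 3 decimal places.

2.461

lx = nx/n0 = nx/400: 1, 0.65, 0.41, 0.23, 0.1, 0.04, 0.01, 0
lx·mx: 0, 0, 3.69, 1.38, 0.4, 0.12, 0.01, 0 → R0 = 5.6
x·lx·mx: 0, 0, 7.38, 4.14, 1.6, 0.6, 0.06, 0 → Σ = 13.78
T = 13.78 / 5.6 = 2.460714… → 2.461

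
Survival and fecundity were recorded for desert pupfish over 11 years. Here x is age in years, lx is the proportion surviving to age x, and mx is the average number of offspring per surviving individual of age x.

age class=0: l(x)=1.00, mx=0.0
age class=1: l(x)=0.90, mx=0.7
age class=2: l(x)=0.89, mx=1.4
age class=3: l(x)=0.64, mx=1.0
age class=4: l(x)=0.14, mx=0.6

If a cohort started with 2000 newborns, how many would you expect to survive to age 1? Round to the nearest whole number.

1800

Expected survivors = N0 · l_1 = 2000 × 0.90 = 1800 → 1800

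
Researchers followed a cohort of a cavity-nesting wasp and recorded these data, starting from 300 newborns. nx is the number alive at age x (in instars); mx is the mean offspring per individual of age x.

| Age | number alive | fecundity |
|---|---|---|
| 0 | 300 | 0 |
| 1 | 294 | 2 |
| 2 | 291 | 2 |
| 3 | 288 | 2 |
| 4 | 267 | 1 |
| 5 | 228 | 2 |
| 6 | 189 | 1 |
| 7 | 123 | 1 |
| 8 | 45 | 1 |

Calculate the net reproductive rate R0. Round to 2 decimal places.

9.42

lx = nx/n0 = nx/300: 1, 0.98, 0.97, 0.96, 0.89, 0.76, 0.63, 0.41, 0.15
lx·mx by age: 0, 1.96, 1.94, 1.92, 0.89, 1.52, 0.63, 0.41, 0.15
R0 = Σ lx·mx = 9.42 → 9.42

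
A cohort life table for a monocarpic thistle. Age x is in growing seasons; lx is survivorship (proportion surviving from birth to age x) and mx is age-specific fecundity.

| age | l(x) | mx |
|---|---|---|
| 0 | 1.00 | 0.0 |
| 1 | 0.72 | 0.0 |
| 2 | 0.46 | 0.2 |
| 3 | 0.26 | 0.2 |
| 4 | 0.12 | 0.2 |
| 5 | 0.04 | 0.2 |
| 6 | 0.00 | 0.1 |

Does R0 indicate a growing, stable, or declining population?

R0 = Σ lx·mx = 0 + 0 + 0.092 + 0.052 + 0.024 + 0.008 + 0 = 0.176
R0 < 1, so the population is declining.

declining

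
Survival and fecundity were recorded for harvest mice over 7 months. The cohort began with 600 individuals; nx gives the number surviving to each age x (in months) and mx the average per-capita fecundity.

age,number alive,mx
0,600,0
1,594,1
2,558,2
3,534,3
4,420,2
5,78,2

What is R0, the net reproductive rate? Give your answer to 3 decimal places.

7.180

lx = nx/n0 = nx/600: 1, 0.99, 0.93, 0.89, 0.7, 0.13
lx·mx by age: 0, 0.99, 1.86, 2.67, 1.4, 0.26
R0 = Σ lx·mx = 7.18 → 7.180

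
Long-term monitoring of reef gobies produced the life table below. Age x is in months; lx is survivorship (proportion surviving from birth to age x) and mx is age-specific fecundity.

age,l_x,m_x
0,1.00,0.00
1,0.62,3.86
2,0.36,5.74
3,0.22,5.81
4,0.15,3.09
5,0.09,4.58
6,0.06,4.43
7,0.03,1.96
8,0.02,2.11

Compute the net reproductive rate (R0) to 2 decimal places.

lx·mx by age: 0, 2.3932, 2.0664, 1.2782, 0.4635, 0.4122, 0.2658, 0.0588, 0.0422
R0 = Σ lx·mx = 6.9803 → 6.98

6.98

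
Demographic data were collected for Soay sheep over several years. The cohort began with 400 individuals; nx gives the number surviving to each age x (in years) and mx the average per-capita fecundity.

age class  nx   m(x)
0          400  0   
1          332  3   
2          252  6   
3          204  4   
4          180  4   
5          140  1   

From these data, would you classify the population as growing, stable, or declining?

lx = nx/n0 = nx/400: 1, 0.83, 0.63, 0.51, 0.45, 0.35
R0 = Σ lx·mx = 0 + 2.49 + 3.78 + 2.04 + 1.8 + 0.35 = 10.46
R0 > 1, so the population is growing.

growing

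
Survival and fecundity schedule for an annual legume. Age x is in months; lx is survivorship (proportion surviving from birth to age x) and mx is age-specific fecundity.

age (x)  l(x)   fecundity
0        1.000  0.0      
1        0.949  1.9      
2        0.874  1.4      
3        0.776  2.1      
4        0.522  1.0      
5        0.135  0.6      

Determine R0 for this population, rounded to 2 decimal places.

lx·mx by age: 0, 1.8031, 1.2236, 1.6296, 0.522, 0.081
R0 = Σ lx·mx = 5.2593 → 5.26

5.26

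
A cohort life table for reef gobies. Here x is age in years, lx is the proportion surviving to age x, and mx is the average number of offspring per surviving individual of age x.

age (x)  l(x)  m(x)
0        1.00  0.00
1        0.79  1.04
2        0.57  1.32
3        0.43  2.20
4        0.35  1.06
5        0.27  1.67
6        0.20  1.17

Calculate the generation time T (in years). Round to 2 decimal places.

lx·mx: 0, 0.8216, 0.7524, 0.946, 0.371, 0.4509, 0.234 → R0 = 3.5759
x·lx·mx: 0, 0.8216, 1.5048, 2.838, 1.484, 2.2545, 1.404 → Σ = 10.3069
T = 10.3069 / 3.5759 = 2.882323… → 2.88

2.88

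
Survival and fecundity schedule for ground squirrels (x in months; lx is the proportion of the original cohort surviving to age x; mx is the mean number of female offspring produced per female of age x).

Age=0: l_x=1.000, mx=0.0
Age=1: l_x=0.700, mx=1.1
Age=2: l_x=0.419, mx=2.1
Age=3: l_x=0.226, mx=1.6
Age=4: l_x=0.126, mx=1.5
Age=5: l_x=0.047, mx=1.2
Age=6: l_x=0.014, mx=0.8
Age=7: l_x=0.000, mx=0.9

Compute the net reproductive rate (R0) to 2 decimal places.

lx·mx by age: 0, 0.77, 0.8799, 0.3616, 0.189, 0.0564, 0.0112, 0
R0 = Σ lx·mx = 2.2681 → 2.27

2.27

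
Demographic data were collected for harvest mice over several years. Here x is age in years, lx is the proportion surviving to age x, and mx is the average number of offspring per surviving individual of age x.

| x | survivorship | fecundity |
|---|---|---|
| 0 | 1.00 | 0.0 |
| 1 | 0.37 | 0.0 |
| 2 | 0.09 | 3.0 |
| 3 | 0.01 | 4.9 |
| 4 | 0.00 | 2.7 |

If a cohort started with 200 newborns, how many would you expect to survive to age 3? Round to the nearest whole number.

Expected survivors = N0 · l_3 = 200 × 0.01 = 2 → 2

2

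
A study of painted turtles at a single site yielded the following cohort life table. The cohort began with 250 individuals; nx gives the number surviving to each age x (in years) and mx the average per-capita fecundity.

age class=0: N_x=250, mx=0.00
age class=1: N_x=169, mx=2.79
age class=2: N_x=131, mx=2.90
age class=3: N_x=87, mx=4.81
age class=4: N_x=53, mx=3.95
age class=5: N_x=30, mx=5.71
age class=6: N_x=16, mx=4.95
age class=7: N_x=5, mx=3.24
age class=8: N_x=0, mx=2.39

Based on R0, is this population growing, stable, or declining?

lx = nx/n0 = nx/250: 1, 0.676, 0.524, 0.348, 0.212, 0.12, 0.064, 0.02, 0
R0 = Σ lx·mx = 0 + 1.88604 + 1.5196 + 1.67388 + 0.8374 + 0.6852 + 0.3168 + 0.0648 + 0 = 6.98372
R0 > 1, so the population is growing.

growing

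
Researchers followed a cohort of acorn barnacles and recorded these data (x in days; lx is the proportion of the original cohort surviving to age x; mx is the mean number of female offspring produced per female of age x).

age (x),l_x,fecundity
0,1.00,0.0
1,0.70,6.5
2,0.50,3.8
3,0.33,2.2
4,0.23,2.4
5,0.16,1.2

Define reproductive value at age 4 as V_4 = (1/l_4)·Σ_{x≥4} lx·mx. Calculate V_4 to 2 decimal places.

lx·mx for x ≥ 4: 0.552, 0.192 → sum = 0.744
V_4 = 0.744 / l_4 = 0.744 / 0.23 = 3.234783… → 3.23

3.23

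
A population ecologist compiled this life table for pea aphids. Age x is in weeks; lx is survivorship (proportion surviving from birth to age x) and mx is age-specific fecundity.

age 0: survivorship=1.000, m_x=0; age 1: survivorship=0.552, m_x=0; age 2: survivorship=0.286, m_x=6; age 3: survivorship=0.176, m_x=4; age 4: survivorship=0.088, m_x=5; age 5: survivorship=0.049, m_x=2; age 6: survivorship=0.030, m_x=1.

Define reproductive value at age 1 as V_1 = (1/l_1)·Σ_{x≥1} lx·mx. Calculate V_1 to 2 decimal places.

lx·mx for x ≥ 1: 0, 1.716, 0.704, 0.44, 0.098, 0.03 → sum = 2.988
V_1 = 2.988 / l_1 = 2.988 / 0.552 = 5.413043… → 5.41

5.41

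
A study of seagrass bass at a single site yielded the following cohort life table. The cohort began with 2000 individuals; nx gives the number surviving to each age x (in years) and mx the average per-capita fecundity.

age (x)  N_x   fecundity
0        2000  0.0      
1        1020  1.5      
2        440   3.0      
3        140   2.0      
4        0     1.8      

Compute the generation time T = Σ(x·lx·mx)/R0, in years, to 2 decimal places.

lx = nx/n0 = nx/2000: 1, 0.51, 0.22, 0.07, 0
lx·mx: 0, 0.765, 0.66, 0.14, 0 → R0 = 1.565
x·lx·mx: 0, 0.765, 1.32, 0.42, 0 → Σ = 2.505
T = 2.505 / 1.565 = 1.600639… → 1.60

1.60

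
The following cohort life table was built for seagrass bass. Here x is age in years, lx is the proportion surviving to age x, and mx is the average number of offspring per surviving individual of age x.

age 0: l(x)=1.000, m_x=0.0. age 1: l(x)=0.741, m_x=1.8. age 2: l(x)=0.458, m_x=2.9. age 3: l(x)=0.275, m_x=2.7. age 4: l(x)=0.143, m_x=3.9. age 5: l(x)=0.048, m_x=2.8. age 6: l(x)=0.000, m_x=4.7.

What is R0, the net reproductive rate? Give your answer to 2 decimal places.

lx·mx by age: 0, 1.3338, 1.3282, 0.7425, 0.5577, 0.1344, 0
R0 = Σ lx·mx = 4.0966 → 4.10

4.10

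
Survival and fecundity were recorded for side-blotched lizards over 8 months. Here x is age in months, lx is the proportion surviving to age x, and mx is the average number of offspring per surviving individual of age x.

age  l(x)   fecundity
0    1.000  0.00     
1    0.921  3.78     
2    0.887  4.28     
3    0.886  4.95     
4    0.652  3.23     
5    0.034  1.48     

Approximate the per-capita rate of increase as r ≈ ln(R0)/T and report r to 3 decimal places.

1.103

R0 = Σ lx·mx = 0 + 3.48138 + 3.79636 + 4.3857 + 2.10596 + 0.05032 = 13.81972
Σ x·lx·mx = 32.90664; T = 32.90664/13.81972 = 2.38114…
r ≈ ln(R0)/T = ln(13.81972)/2.38114… = 1.10288… → 1.103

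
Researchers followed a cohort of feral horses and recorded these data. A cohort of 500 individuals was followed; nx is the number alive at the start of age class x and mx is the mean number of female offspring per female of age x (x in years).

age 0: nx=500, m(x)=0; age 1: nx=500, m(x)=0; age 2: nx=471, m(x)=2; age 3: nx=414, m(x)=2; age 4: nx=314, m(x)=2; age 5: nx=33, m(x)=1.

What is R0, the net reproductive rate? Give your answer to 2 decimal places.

4.86

lx = nx/n0 = nx/500: 1, 1, 0.942, 0.828, 0.628, 0.066
lx·mx by age: 0, 0, 1.884, 1.656, 1.256, 0.066
R0 = Σ lx·mx = 4.862 → 4.86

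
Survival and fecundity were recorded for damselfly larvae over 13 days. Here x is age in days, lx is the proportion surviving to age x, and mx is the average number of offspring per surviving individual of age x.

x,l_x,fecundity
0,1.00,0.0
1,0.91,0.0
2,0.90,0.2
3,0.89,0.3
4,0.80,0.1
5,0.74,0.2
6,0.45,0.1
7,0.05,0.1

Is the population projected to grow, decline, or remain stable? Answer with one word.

R0 = Σ lx·mx = 0 + 0 + 0.18 + 0.267 + 0.08 + 0.148 + 0.045 + 0.005 = 0.725
R0 < 1, so the population is declining.

declining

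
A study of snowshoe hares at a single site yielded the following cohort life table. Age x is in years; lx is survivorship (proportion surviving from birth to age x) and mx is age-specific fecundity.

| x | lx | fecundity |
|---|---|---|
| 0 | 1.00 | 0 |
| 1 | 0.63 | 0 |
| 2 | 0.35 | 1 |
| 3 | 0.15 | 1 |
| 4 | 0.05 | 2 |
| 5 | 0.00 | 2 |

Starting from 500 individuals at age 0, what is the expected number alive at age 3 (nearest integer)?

Expected survivors = N0 · l_3 = 500 × 0.15 = 75 → 75

75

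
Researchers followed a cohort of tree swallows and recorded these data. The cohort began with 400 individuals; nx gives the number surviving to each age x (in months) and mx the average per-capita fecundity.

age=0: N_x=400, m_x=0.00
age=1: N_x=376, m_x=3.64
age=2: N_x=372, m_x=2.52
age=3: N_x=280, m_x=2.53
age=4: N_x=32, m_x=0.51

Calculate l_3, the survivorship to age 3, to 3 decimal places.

0.700

l_3 = n_3/n_0 = 280/400 = 0.7 → 0.700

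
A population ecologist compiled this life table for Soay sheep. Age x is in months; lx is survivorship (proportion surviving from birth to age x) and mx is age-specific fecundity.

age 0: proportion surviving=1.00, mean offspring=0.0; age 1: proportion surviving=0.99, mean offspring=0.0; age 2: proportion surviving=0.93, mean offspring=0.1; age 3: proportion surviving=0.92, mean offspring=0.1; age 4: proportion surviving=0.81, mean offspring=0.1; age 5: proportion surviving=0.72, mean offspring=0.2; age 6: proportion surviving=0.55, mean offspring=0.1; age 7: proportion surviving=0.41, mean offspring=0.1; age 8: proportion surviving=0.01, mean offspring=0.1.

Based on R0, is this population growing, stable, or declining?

R0 = Σ lx·mx = 0 + 0 + 0.093 + 0.092 + 0.081 + 0.144 + 0.055 + 0.041 + 0.001 = 0.507
R0 < 1, so the population is declining.

declining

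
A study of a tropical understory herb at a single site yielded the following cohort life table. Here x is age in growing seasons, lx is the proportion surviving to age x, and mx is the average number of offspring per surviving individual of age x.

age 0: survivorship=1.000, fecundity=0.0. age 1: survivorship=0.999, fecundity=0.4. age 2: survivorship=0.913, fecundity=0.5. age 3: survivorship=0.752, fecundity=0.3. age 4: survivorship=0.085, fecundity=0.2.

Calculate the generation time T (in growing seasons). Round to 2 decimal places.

1.87

lx·mx: 0, 0.3996, 0.4565, 0.2256, 0.017 → R0 = 1.0987
x·lx·mx: 0, 0.3996, 0.913, 0.6768, 0.068 → Σ = 2.0574
T = 2.0574 / 1.0987 = 1.872577… → 1.87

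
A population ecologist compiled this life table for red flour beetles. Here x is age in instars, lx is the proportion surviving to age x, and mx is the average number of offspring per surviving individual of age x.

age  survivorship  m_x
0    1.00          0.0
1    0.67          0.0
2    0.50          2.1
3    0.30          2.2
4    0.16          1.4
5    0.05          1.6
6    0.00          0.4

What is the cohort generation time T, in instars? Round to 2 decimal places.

2.67

lx·mx: 0, 0, 1.05, 0.66, 0.224, 0.08, 0 → R0 = 2.014
x·lx·mx: 0, 0, 2.1, 1.98, 0.896, 0.4, 0 → Σ = 5.376
T = 5.376 / 2.014 = 2.669315… → 2.67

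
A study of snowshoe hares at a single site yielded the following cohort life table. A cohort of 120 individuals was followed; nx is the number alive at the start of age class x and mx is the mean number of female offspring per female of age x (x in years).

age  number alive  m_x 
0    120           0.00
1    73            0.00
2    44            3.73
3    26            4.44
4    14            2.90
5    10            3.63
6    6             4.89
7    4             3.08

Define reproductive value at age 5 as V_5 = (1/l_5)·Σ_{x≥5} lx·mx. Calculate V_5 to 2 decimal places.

7.80

lx = nx/n0 = nx/120: 1, 0.60833…, 0.36667…, 0.21667…, 0.11667…, 0.08333…, 0.05, 0.03333…
lx·mx for x ≥ 5: 0.3025…, 0.2445, 0.102667… → sum = 0.649667…
V_5 = 0.649667… / l_5 = 0.649667… / 0.083333… = 7.796… → 7.80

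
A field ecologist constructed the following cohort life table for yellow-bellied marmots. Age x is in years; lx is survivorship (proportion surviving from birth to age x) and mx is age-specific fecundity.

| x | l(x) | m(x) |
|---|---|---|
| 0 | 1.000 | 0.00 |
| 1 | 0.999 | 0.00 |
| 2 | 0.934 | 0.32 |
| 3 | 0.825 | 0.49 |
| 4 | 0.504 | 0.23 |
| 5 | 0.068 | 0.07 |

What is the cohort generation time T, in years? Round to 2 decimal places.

lx·mx: 0, 0, 0.29888, 0.40425, 0.11592, 0.00476 → R0 = 0.82381
x·lx·mx: 0, 0, 0.59776, 1.21275, 0.46368, 0.0238 → Σ = 2.29799
T = 2.29799 / 0.82381 = 2.789466… → 2.79

2.79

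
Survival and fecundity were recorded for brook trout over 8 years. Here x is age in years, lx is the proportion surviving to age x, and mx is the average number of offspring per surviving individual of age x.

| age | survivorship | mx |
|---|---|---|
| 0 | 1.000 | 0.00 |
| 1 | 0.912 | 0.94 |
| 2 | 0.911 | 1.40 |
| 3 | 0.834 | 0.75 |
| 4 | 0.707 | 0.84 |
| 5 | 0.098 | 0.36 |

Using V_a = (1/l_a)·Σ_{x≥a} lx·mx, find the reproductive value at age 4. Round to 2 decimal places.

lx·mx for x ≥ 4: 0.59388, 0.03528 → sum = 0.62916
V_4 = 0.62916 / l_4 = 0.62916 / 0.707 = 0.889901… → 0.89

0.89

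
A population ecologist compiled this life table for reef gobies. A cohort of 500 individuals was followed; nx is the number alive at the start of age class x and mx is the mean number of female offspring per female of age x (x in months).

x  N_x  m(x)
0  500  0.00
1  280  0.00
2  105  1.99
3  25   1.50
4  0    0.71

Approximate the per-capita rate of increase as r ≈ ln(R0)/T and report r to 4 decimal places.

-0.3287

lx = nx/n0 = nx/500: 1, 0.56, 0.21, 0.05, 0
R0 = Σ lx·mx = 0 + 0 + 0.4179 + 0.075 + 0 = 0.4929
Σ x·lx·mx = 1.0608; T = 1.0608/0.4929 = 2.15216…
r ≈ ln(R0)/T = ln(0.4929)/2.15216… = -0.328716… → -0.3287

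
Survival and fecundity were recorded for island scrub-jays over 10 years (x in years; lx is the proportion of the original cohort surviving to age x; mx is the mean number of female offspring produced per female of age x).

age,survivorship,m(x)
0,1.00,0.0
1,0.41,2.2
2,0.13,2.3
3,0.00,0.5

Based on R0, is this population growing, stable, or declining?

R0 = Σ lx·mx = 0 + 0.902 + 0.299 + 0 = 1.201
R0 > 1, so the population is growing.

growing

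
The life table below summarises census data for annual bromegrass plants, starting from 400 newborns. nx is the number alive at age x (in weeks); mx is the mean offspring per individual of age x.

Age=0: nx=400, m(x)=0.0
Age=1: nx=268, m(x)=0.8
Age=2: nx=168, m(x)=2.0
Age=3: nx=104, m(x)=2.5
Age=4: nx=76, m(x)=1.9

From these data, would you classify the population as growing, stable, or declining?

growing

lx = nx/n0 = nx/400: 1, 0.67, 0.42, 0.26, 0.19
R0 = Σ lx·mx = 0 + 0.536 + 0.84 + 0.65 + 0.361 = 2.387
R0 > 1, so the population is growing.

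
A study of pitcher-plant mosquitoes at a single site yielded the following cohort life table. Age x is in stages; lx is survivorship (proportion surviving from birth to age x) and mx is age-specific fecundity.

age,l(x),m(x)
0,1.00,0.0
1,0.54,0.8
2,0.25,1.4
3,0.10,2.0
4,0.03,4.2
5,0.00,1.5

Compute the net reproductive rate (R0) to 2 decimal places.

1.11

lx·mx by age: 0, 0.432, 0.35, 0.2, 0.126, 0
R0 = Σ lx·mx = 1.108 → 1.11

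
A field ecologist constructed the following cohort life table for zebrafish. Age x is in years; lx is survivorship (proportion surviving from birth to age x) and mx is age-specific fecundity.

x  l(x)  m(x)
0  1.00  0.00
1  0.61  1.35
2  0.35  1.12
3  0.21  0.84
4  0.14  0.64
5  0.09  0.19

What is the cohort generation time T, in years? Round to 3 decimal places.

lx·mx: 0, 0.8235, 0.392, 0.1764, 0.0896, 0.0171 → R0 = 1.4986
x·lx·mx: 0, 0.8235, 0.784, 0.5292, 0.3584, 0.0855 → Σ = 2.5806
T = 2.5806 / 1.4986 = 1.722007… → 1.722

1.722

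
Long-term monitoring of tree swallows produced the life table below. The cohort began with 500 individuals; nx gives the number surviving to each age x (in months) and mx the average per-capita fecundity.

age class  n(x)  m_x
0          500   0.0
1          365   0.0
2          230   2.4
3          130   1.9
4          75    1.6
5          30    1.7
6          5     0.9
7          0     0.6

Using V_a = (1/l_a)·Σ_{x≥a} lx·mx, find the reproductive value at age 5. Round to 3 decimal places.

1.850

lx = nx/n0 = nx/500: 1, 0.73, 0.46, 0.26, 0.15, 0.06, 0.01, 0
lx·mx for x ≥ 5: 0.102, 0.009, 0 → sum = 0.111
V_5 = 0.111 / l_5 = 0.111 / 0.06 = 1.85 → 1.850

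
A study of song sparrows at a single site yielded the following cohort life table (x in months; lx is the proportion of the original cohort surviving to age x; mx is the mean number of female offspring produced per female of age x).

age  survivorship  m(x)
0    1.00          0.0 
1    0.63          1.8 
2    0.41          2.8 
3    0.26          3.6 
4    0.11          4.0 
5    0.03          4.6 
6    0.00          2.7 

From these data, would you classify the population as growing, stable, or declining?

growing

R0 = Σ lx·mx = 0 + 1.134 + 1.148 + 0.936 + 0.44 + 0.138 + 0 = 3.796
R0 > 1, so the population is growing.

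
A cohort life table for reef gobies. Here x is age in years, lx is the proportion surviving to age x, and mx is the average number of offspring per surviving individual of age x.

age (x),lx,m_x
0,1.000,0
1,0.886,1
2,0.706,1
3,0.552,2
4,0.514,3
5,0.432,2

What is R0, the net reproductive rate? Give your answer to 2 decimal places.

5.10

lx·mx by age: 0, 0.886, 0.706, 1.104, 1.542, 0.864
R0 = Σ lx·mx = 5.102 → 5.10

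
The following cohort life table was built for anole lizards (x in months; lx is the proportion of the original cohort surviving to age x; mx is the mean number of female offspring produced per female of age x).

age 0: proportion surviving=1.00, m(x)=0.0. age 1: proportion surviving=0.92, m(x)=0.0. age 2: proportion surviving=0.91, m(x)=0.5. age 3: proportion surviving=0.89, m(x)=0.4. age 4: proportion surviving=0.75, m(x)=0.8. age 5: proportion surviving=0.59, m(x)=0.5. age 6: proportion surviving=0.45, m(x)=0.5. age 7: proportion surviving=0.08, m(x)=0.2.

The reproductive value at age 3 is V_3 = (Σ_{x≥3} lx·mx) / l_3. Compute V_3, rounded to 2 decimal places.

1.68

lx·mx for x ≥ 3: 0.356, 0.6, 0.295, 0.225, 0.016 → sum = 1.492
V_3 = 1.492 / l_3 = 1.492 / 0.89 = 1.676404… → 1.68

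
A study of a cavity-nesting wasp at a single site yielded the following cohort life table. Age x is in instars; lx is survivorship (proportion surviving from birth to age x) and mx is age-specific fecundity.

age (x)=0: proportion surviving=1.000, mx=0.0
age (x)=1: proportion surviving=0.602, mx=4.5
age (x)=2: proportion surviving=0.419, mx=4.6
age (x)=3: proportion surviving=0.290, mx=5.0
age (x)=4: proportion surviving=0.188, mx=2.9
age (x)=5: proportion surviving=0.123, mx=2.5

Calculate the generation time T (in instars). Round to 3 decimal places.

lx·mx: 0, 2.709, 1.9274, 1.45, 0.5452, 0.3075 → R0 = 6.9391
x·lx·mx: 0, 2.709, 3.8548, 4.35, 2.1808, 1.5375 → Σ = 14.6321
T = 14.6321 / 6.9391 = 2.108645… → 2.109

2.109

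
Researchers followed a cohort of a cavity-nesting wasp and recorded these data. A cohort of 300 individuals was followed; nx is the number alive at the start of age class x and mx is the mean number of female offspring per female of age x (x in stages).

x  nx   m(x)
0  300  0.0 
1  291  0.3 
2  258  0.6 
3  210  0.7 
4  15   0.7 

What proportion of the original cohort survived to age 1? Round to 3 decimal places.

l_1 = n_1/n_0 = 291/300 = 0.97 → 0.970

0.970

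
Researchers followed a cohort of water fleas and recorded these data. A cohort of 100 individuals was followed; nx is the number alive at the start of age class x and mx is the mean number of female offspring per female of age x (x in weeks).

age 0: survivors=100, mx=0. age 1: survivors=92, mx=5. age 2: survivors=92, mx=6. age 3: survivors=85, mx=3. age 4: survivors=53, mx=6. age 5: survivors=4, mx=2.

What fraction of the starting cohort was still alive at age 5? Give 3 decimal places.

l_5 = n_5/n_0 = 4/100 = 0.04 → 0.040

0.040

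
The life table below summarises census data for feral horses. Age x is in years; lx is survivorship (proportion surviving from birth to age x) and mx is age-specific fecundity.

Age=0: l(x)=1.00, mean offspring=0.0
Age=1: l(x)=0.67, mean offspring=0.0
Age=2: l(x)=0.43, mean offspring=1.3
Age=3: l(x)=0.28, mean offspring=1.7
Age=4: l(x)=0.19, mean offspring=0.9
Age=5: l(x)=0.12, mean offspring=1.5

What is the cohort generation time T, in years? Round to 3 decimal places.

lx·mx: 0, 0, 0.559, 0.476, 0.171, 0.18 → R0 = 1.386
x·lx·mx: 0, 0, 1.118, 1.428, 0.684, 0.9 → Σ = 4.13
T = 4.13 / 1.386 = 2.979798… → 2.980

2.980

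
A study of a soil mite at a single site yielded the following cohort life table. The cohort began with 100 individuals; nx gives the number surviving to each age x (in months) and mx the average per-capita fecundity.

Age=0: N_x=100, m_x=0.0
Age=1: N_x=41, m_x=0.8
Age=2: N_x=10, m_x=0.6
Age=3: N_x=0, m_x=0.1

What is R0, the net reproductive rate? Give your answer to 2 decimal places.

0.39

lx = nx/n0 = nx/100: 1, 0.41, 0.1, 0
lx·mx by age: 0, 0.328, 0.06, 0
R0 = Σ lx·mx = 0.388 → 0.39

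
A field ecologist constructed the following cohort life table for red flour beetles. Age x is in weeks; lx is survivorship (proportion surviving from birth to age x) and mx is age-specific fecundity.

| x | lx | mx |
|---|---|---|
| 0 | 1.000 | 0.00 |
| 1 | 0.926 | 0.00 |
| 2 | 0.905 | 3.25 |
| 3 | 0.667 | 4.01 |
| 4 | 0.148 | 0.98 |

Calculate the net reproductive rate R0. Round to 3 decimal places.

5.761

lx·mx by age: 0, 0, 2.94125, 2.67467, 0.14504
R0 = Σ lx·mx = 5.76096 → 5.761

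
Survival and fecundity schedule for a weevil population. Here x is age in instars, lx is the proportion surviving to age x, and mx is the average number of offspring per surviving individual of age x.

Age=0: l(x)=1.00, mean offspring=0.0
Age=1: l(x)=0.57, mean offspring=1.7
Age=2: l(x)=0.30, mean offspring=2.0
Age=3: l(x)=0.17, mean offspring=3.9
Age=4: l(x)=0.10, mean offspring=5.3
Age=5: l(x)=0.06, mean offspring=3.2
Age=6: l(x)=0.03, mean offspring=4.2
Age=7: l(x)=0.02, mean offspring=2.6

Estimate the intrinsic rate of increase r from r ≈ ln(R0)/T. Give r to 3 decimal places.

R0 = Σ lx·mx = 0 + 0.969 + 0.6 + 0.663 + 0.53 + 0.192 + 0.126 + 0.052 = 3.132
Σ x·lx·mx = 8.358; T = 8.358/3.132 = 2.66858…
r ≈ ln(R0)/T = ln(3.132)/2.66858… = 0.42782… → 0.428

0.428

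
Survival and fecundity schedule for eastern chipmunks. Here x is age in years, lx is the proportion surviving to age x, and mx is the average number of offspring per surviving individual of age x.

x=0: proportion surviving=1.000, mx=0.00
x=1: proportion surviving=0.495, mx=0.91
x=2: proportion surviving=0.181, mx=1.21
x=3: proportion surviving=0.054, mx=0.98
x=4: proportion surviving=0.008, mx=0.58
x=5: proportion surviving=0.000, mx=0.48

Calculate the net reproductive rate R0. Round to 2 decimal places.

lx·mx by age: 0, 0.45045, 0.21901, 0.05292, 0.00464, 0
R0 = Σ lx·mx = 0.72702 → 0.73

0.73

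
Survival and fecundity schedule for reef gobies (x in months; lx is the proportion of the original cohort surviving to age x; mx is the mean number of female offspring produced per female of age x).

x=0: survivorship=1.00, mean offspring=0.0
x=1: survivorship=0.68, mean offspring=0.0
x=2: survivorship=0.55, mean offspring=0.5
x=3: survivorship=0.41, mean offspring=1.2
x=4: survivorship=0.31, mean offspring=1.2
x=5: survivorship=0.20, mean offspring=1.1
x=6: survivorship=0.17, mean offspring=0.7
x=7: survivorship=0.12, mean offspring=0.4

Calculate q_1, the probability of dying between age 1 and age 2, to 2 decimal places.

q_1 = (l_1 − l_2) / l_1 = (0.68 − 0.55) / 0.68
     = 0.13 / 0.68 = 0.191176… → 0.19

0.19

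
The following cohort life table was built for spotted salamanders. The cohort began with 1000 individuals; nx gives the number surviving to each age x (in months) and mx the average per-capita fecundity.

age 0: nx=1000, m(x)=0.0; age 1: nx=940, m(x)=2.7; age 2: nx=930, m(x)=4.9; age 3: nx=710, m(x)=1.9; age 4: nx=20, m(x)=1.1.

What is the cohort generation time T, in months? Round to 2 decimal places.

1.86

lx = nx/n0 = nx/1000: 1, 0.94, 0.93, 0.71, 0.02
lx·mx: 0, 2.538, 4.557, 1.349, 0.022 → R0 = 8.466
x·lx·mx: 0, 2.538, 9.114, 4.047, 0.088 → Σ = 15.787
T = 15.787 / 8.466 = 1.864753… → 1.86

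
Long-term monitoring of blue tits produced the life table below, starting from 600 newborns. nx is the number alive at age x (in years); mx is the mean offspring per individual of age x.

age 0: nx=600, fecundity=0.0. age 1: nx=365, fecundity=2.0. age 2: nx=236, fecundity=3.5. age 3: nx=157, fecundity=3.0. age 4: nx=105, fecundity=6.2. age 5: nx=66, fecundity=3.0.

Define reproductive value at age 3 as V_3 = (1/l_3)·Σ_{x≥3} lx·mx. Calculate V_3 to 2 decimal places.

lx = nx/n0 = nx/600: 1, 0.60833…, 0.39333…, 0.26167…, 0.175, 0.11
lx·mx for x ≥ 3: 0.785…, 1.085, 0.33 → sum = 2.2…
V_3 = 2.2… / l_3 = 2.2… / 0.261667… = 8.407643… → 8.41

8.41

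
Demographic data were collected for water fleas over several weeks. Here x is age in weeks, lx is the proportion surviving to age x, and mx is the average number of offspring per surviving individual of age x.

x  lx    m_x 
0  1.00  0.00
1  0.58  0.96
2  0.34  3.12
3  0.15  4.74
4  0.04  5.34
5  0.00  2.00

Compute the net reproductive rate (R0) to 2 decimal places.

lx·mx by age: 0, 0.5568, 1.0608, 0.711, 0.2136, 0
R0 = Σ lx·mx = 2.5422 → 2.54

2.54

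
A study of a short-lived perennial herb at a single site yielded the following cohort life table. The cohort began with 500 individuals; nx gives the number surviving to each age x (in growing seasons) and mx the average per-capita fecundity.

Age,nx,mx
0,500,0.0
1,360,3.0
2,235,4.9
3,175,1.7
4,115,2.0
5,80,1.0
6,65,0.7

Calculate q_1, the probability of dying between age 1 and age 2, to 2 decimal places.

lx = nx/n0 = nx/500: 1, 0.72, 0.47, 0.35, 0.23, 0.16, 0.13
q_1 = (l_1 − l_2) / l_1 = (0.72 − 0.47) / 0.72
     = 0.25 / 0.72 = 0.347222… → 0.35

0.35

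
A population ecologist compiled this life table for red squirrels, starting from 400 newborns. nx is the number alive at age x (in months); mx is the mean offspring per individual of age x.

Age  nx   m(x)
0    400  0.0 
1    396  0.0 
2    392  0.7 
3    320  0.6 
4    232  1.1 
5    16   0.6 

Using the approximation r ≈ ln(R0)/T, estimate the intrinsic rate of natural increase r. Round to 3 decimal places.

0.201

lx = nx/n0 = nx/400: 1, 0.99, 0.98, 0.8, 0.58, 0.04
R0 = Σ lx·mx = 0 + 0 + 0.686 + 0.48 + 0.638 + 0.024 = 1.828
Σ x·lx·mx = 5.484; T = 5.484/1.828 = 3
r ≈ ln(R0)/T = ln(1.828)/3 = 0.20107… → 0.201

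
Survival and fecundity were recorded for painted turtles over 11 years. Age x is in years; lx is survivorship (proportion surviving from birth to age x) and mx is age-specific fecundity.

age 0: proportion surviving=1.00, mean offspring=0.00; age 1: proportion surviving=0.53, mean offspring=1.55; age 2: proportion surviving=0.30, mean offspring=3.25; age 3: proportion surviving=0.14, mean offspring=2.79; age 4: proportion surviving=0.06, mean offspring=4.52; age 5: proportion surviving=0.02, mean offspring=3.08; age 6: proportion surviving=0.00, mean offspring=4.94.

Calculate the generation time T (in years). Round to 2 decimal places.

2.12

lx·mx: 0, 0.8215, 0.975, 0.3906, 0.2712, 0.0616, 0 → R0 = 2.5199
x·lx·mx: 0, 0.8215, 1.95, 1.1718, 1.0848, 0.308, 0 → Σ = 5.3361
T = 5.3361 / 2.5199 = 2.117584… → 2.12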